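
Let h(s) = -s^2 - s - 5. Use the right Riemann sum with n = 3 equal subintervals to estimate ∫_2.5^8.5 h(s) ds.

-338.5

Δs = (8.5 − 2.5)/3 = 2.
Right endpoints: 4.5, 6.5, 8.5.
h(4.5) = -29.75, h(6.5) = -53.75, h(8.5) = -85.75.
Sum = Δs · [h(4.5) + h(6.5) + h(8.5)].
Sum = -338.5.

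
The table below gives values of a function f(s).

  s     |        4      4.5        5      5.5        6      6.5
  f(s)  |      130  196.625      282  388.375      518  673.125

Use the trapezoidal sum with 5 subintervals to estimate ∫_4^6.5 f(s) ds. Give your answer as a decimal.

Δs = 0.5.
T_5 = (0.5/2)·[130 + 2·196.625 + 2·282 + 2·388.375 + 2·518 + 673.125] = 893.28125.

893.28125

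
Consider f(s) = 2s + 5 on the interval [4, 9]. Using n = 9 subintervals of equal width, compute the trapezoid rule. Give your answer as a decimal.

90

Δs = (9 − 4)/9 = 5/9.
f(4) = 13, f(41/9) = 127/9, f(46/9) = 137/9, f(17/3) = 49/3, f(56/9) = 157/9, f(61/9) = 167/9, f(22/3) = 59/3, f(71/9) = 187/9, f(76/9) = 197/9, f(9) = 23.
T_9 = (Δs/2)·[f(s_0) + 2f(s_1) + ... + 2f(s_{8}) + f(s_9)].
Sum = 90.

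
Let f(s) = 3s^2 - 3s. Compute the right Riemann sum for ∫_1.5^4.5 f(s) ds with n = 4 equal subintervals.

Δs = (4.5 − 1.5)/4 = 0.75.
Right endpoints: 2.25, 3, 3.75, 4.5.
f(2.25) = 8.4375, f(3) = 18, f(3.75) = 30.9375, f(4.5) = 47.25.
Sum = Δs · [f(2.25) + f(3) + f(3.75) + f(4.5)].
Sum = 78.46875.

78.46875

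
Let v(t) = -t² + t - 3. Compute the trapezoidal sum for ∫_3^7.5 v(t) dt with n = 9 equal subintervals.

-121.6875

Δt = (7.5 − 3)/9 = 0.5.
v(3) = -9, v(3.5) = -11.75, v(4) = -15, v(4.5) = -18.75, v(5) = -23, v(5.5) = -27.75, v(6) = -33, v(6.5) = -38.75, v(7) = -45, v(7.5) = -51.75.
T_9 = (Δt/2)·[v(t_0) + 2v(t_1) + ... + 2v(t_{8}) + v(t_9)].
Sum = -121.6875.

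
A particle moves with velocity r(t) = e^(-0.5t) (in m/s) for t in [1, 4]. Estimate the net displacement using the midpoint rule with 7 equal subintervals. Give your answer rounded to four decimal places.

Δt = (4 − 1)/7 = 3/7.
Midpoints: 17/14, 23/14, 29/14, 2.5, 41/14, 47/14, 53/14.
r(17/14) ≈ 0.5449, r(23/14) ≈ 0.4398, r(29/14) ≈ 0.3550, r(2.5) ≈ 0.2865, r(41/14) ≈ 0.2312, r(47/14) ≈ 0.1866, r(53/14) ≈ 0.1506.
Sum = Δt · [r(17/14) + r(23/14) + r(29/14) + ...].
Sum ≈ 0.9406.

0.9406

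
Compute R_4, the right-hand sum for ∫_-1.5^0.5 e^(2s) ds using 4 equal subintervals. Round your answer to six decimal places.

2.110748

Δs = (0.5 − (-1.5))/4 = 0.5.
Right endpoints: -1, -0.5, 0, 0.5.
f(-1) ≈ 0.135335, f(-0.5) ≈ 0.367879, f(0) ≈ 1.000000, f(0.5) ≈ 2.718282.
Sum = Δs · [f(-1) + f(-0.5) + f(0) + f(0.5)].
Sum ≈ 2.110748.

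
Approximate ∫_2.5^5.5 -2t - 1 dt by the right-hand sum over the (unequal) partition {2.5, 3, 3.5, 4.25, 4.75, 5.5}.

Subinterval widths: 0.5, 0.5, 0.75, 0.5, 0.75.
Right endpoints: 3, 3.5, 4.25, 4.75, 5.5.
f(3) = -7, f(3.5) = -8, f(4.25) = -9.5, f(4.75) = -10.5, f(5.5) = -12.
Sum = Σ Δt_i · f(t_i).
Sum = -28.875.

-28.875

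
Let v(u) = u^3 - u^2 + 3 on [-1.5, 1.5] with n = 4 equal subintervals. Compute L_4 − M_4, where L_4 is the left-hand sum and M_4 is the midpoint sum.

L_4 = 3.9375.
M_4 = 6.890625.
L_4 − M_4 = -2.953125.

-2.953125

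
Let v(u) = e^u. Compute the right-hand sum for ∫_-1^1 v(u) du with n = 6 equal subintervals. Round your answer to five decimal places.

2.76386

Δu = (1 − (-1))/6 = 1/3.
Right endpoints: -2/3, -1/3, 0, 1/3, 2/3, 1.
v(-2/3) ≈ 0.51342, v(-1/3) ≈ 0.71653, v(0) ≈ 1.00000, v(1/3) ≈ 1.39561, v(2/3) ≈ 1.94773, v(1) ≈ 2.71828.
Sum = Δu · [v(-2/3) + v(-1/3) + v(0) + ...].
Sum ≈ 2.76386.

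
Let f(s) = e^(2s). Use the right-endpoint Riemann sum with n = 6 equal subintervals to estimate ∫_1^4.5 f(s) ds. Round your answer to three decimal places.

6858.134

Δs = (4.5 − 1)/6 = 7/12.
Right endpoints: 19/12, 13/6, 2.75, 10/3, 47/12, 4.5.
f(19/12) ≈ 23.728, f(13/6) ≈ 76.198, f(2.75) ≈ 244.692, f(10/3) ≈ 785.772, f(47/12) ≈ 2523.326, f(4.5) ≈ 8103.084.
Sum = Δs · [f(19/12) + f(13/6) + f(2.75) + ...].
Sum ≈ 6858.134.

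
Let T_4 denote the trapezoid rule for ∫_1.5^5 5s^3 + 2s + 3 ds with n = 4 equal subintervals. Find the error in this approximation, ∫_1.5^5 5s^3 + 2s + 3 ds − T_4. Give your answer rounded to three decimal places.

-21.772

Exact integral: ∫_1.5^5 f(s) ds = 808.171875.
T_4 ≈ 829.94434.
Error ≈ 808.171875 − 829.94434 ≈ -21.772.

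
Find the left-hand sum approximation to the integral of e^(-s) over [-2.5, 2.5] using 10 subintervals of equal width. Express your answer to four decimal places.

Δs = (2.5 − (-2.5))/10 = 0.5.
Left endpoints: -2.5, -2, -1.5, -1, -0.5, 0, 0.5, 1, 1.5, 2.
f(-2.5) ≈ 12.1825, f(-2) ≈ 7.3891, f(-1.5) ≈ 4.4817, f(-1) ≈ 2.7183, f(-0.5) ≈ 1.6487, f(0) ≈ 1.0000, f(0.5) ≈ 0.6065, f(1) ≈ 0.3679, f(1.5) ≈ 0.2231, f(2) ≈ 0.1353.
Sum = Δs · [f(-2.5) + f(-2) + f(-1.5) + ...].
Sum ≈ 15.3766.

15.3766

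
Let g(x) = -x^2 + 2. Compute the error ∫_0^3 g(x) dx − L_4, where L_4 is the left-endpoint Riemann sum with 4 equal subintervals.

Exact integral: ∫_0^3 g(x) dx = -3.
L_4 = 0.09375.
Error = -3 − 0.09375 = -3.09375.

-3.09375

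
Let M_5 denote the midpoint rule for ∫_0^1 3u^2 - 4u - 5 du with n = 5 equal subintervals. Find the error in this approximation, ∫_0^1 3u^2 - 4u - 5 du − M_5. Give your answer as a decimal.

0.01

Exact integral: ∫_0^1 f(u) du = -6.
M_5 = -6.01.
Error = -6 − (-6.01) = 0.01.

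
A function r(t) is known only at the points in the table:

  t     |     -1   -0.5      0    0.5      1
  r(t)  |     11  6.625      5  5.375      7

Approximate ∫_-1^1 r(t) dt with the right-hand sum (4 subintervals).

Δt = 0.5.
Sum = 0.5·[6.625 + 5 + 5.375 + 7] = 12.

12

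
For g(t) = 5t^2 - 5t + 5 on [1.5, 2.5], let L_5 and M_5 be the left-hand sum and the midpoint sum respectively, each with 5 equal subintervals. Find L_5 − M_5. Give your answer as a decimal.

L_5 = 13.95.
M_5 = 15.4.
L_5 − M_5 = -1.45.

-1.45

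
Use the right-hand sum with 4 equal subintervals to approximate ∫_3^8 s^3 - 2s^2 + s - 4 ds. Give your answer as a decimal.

Δs = (8 − 3)/4 = 1.25.
Right endpoints: 4.25, 5.5, 6.75, 8.
f(4.25) = 40.890625, f(5.5) = 107.375, f(6.75) = 219.171875, f(8) = 388.
Sum = Δs · [f(4.25) + f(5.5) + f(6.75) + f(8)].
Sum = 944.296875.

944.296875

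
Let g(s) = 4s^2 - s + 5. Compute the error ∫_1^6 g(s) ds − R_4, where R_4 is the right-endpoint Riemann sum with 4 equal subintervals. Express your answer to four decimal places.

-89.5833

Exact integral: ∫_1^6 g(s) ds ≈ 294.166667.
R_4 = 383.75.
Error ≈ 294.166667 − 383.75 ≈ -89.5833.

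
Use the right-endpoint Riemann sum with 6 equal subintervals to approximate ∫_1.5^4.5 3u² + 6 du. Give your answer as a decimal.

Δu = (4.5 − 1.5)/6 = 0.5.
Right endpoints: 2, 2.5, 3, 3.5, 4, 4.5.
f(2) = 18, f(2.5) = 24.75, f(3) = 33, f(3.5) = 42.75, f(4) = 54, f(4.5) = 66.75.
Sum = Δu · [f(2) + f(2.5) + f(3) + ...].
Sum = 119.625.

119.625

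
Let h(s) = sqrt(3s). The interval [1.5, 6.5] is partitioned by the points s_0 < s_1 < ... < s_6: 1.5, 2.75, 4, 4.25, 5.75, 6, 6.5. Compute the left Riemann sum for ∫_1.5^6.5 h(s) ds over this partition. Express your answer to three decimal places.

15.624

Subinterval widths: 1.25, 1.25, 0.25, 1.5, 0.25, 0.5.
Left endpoints: 1.5, 2.75, 4, 4.25, 5.75, 6.
h(1.5) ≈ 2.121, h(2.75) ≈ 2.872, h(4) ≈ 3.464, h(4.25) ≈ 3.571, h(5.75) ≈ 4.153, h(6) ≈ 4.243.
Sum = Σ Δs_i · h(s_i).
Sum ≈ 15.624.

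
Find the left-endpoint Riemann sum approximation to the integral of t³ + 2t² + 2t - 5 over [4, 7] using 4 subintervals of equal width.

613.828125

Δt = (7 − 4)/4 = 0.75.
Left endpoints: 4, 4.75, 5.5, 6.25.
f(4) = 99, f(4.75) = 156.796875, f(5.5) = 232.875, f(6.25) = 329.765625.
Sum = Δt · [f(4) + f(4.75) + f(5.5) + f(6.25)].
Sum = 613.828125.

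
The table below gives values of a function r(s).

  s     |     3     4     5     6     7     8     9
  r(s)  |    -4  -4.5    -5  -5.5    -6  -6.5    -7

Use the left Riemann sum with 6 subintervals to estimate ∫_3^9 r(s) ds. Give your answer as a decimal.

Δs = 1.
Sum = 1·[(-4) + (-4.5) + (-5) + (-5.5) + (-6) + (-6.5)] = -31.5.

-31.5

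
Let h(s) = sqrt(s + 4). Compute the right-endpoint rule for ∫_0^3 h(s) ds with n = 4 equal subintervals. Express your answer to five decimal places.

Δs = (3 − 0)/4 = 0.75.
Right endpoints: 0.75, 1.5, 2.25, 3.
h(0.75) ≈ 2.17945, h(1.5) ≈ 2.34521, h(2.25) ≈ 2.50000, h(3) ≈ 2.64575.
Sum = Δs · [h(0.75) + h(1.5) + h(2.25) + h(3)].
Sum ≈ 7.25281.

7.25281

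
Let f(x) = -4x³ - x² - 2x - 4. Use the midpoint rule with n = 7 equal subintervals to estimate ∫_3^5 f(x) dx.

Δx = (5 − 3)/7 = 2/7.
Midpoints: 22/7, 24/7, 26/7, 4, 30/7, 32/7, 34/7.
f(22/7) = -49508/343, f(24/7) = -63052/343, f(26/7) = -78956/343, f(4) = -284, f(30/7) = -118612/343, f(32/7) = -142748/343, f(34/7) = -170012/343.
Sum = Δx · [f(22/7) + f(24/7) + f(26/7) + ...].
Sum = -600.

-600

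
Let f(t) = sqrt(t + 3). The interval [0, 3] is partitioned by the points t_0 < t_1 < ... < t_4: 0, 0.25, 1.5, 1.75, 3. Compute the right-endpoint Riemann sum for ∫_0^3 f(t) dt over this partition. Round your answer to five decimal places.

Subinterval widths: 0.25, 1.25, 0.25, 1.25.
Right endpoints: 0.25, 1.5, 1.75, 3.
f(0.25) ≈ 1.80278, f(1.5) ≈ 2.12132, f(1.75) ≈ 2.17945, f(3) ≈ 2.44949.
Sum = Σ Δt_i · f(t_i).
Sum ≈ 6.70907.

6.70907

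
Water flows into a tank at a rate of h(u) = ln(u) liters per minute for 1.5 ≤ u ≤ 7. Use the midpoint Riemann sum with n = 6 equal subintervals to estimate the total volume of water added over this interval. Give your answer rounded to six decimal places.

7.531057

Δu = (7 − 1.5)/6 = 11/12.
Midpoints: 47/24, 2.875, 91/24, 113/24, 5.625, 157/24.
h(47/24) ≈ 0.672094, h(2.875) ≈ 1.056053, h(91/24) ≈ 1.332806, h(113/24) ≈ 1.549334, h(5.625) ≈ 1.727221, h(157/24) ≈ 1.878192.
Sum = Δu · [h(47/24) + h(2.875) + h(91/24) + ...].
Sum ≈ 7.531057.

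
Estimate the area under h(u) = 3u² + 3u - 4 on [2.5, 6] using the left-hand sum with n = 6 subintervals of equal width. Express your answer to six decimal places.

Δu = (6 − 2.5)/6 = 7/12.
Left endpoints: 2.5, 37/12, 11/3, 4.25, 29/6, 65/12.
h(2.5) = 22.25, h(37/12) = 1621/48, h(11/3) = 142/3, h(4.25) = 62.9375, h(29/6) = 967/12, h(65/12) = 4813/48.
Sum = Δu · [h(2.5) + h(37/12) + h(11/3) + ...].
Sum ≈ 202.501736.

202.501736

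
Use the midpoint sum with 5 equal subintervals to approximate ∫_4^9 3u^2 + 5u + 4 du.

Δu = (9 − 4)/5 = 1.
Midpoints: 4.5, 5.5, 6.5, 7.5, 8.5.
f(4.5) = 87.25, f(5.5) = 122.25, f(6.5) = 163.25, f(7.5) = 210.25, f(8.5) = 263.25.
Sum = Δu · [f(4.5) + f(5.5) + f(6.5) + f(7.5) + f(8.5)].
Sum = 846.25.

846.25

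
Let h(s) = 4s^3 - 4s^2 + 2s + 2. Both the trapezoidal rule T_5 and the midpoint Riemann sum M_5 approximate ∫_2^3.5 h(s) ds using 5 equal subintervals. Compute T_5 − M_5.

0.97875

T_5 = 99.465.
M_5 = 98.48625.
T_5 − M_5 = 0.97875.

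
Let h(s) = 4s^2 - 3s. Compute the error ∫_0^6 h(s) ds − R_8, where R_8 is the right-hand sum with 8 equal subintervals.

-49.5

Exact integral: ∫_0^6 h(s) ds = 234.
R_8 = 283.5.
Error = 234 − 283.5 = -49.5.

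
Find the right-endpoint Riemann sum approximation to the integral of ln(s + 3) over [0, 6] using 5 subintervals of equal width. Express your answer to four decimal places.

11.1119

Δs = (6 − 0)/5 = 1.2.
Right endpoints: 1.2, 2.4, 3.6, 4.8, 6.
f(1.2) ≈ 1.4351, f(2.4) ≈ 1.6864, f(3.6) ≈ 1.8871, f(4.8) ≈ 2.0541, f(6) ≈ 2.1972.
Sum = Δs · [f(1.2) + f(2.4) + f(3.6) + f(4.8) + f(6)].
Sum ≈ 11.1119.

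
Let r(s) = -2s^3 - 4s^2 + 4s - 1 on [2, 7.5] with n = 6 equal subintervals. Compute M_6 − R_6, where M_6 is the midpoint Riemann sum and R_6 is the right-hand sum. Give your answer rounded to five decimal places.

502.64366

M_6 ≈ -2014.3479456.
R_6 ≈ -2516.9916088.
M_6 − R_6 ≈ 502.64366.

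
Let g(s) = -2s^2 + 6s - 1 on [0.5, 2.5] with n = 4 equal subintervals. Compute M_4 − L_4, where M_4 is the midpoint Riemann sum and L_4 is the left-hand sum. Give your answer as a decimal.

0.25

M_4 = 5.75.
L_4 = 5.5.
M_4 − L_4 = 0.25.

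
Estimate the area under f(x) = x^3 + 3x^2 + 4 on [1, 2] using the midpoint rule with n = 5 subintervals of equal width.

14.725

Δx = (2 − 1)/5 = 0.2.
Midpoints: 1.1, 1.3, 1.5, 1.7, 1.9.
f(1.1) = 8.961, f(1.3) = 11.267, f(1.5) = 14.125, f(1.7) = 17.583, f(1.9) = 21.689.
Sum = Δx · [f(1.1) + f(1.3) + f(1.5) + f(1.7) + f(1.9)].
Sum = 14.725.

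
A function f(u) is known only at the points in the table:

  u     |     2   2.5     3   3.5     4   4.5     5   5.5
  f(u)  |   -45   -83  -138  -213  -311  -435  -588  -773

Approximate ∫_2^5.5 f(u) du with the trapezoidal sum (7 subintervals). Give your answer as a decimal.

Δu = 0.5.
T_7 = (0.5/2)·[(-45) + 2·(-83) + 2·(-138) + 2·(-213) + 2·(-311) + 2·(-435) + 2·(-588) + (-773)] = -1088.5.

-1088.5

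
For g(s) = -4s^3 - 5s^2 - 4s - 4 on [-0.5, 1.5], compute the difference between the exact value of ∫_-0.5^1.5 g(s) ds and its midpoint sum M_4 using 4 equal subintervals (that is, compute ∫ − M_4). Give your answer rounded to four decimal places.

Exact integral: ∫_-0.5^1.5 g(s) ds ≈ -22.833333.
M_4 = -22.375.
Error ≈ -22.833333 − (-22.375) ≈ -0.4583.

-0.4583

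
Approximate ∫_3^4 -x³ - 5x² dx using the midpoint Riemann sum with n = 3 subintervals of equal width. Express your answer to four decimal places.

-105.2731

Δx = (4 − 3)/3 = 1/3.
Midpoints: 19/6, 3.5, 23/6.
f(19/6) = -17689/216, f(3.5) = -104.125, f(23/6) = -28037/216.
Sum = Δx · [f(19/6) + f(3.5) + f(23/6)].
Sum ≈ -105.2731.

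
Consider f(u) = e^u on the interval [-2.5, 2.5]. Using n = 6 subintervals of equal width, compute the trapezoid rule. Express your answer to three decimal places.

Δu = (2.5 − (-2.5))/6 = 5/6.
f(-2.5) ≈ 0.082, f(-5/3) ≈ 0.189, f(-5/6) ≈ 0.435, f(0) ≈ 1.000, f(5/6) ≈ 2.301, f(5/3) ≈ 5.294, f(2.5) ≈ 12.182.
T_6 = (Δu/2)·[f(u_0) + 2f(u_1) + ... + 2f(u_{5}) + f(u_6)].
Sum ≈ 12.793.

12.793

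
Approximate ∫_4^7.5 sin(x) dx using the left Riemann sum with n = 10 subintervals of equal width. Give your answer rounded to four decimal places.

Δx = (7.5 − 4)/10 = 0.35.
Left endpoints: 4, 4.35, 4.7, 5.05, 5.4, 5.75, 6.1, 6.45, 6.8, 7.15.
f(4) ≈ -0.7568, f(4.35) ≈ -0.9351, f(4.7) ≈ -0.9999, f(5.05) ≈ -0.9435, f(5.4) ≈ -0.7728, f(5.75) ≈ -0.5083, f(6.1) ≈ -0.1822, f(6.45) ≈ 0.1660, f(6.8) ≈ 0.4941, f(7.15) ≈ 0.7623.
Sum = Δx · [f(4) + f(4.35) + f(4.7) + ...].
Sum ≈ -1.2866.

-1.2866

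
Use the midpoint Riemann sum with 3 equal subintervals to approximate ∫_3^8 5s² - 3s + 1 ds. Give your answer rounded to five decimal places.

Δs = (8 − 3)/3 = 5/3.
Midpoints: 23/6, 5.5, 43/6.
f(23/6) = 2267/36, f(5.5) = 135.75, f(43/6) = 8507/36.
Sum = Δs · [f(23/6) + f(5.5) + f(43/6)].
Sum ≈ 725.04630.

725.04630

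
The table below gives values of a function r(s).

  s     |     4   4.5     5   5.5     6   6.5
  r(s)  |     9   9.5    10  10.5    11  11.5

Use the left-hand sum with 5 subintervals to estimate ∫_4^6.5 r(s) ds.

25

Δs = 0.5.
Sum = 0.5·[9 + 9.5 + 10 + 10.5 + 11] = 25.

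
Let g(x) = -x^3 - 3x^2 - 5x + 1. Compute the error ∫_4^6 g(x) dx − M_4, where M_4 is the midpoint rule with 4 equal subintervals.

-0.75

Exact integral: ∫_4^6 g(x) dx = -460.
M_4 = -459.25.
Error = -460 − (-459.25) = -0.75.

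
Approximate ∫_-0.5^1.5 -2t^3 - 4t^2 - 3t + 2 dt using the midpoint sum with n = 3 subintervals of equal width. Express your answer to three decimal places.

Δt = (1.5 − (-0.5))/3 = 2/3.
Midpoints: -1/6, 0.5, 7/6.
f(-1/6) = 259/108, f(0.5) = -0.75, f(7/6) = -1093/108.
Sum = Δt · [f(-1/6) + f(0.5) + f(7/6)].
Sum ≈ -5.648.

-5.648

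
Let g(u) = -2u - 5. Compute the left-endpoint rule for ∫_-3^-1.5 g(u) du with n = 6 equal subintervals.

-0.375

Δu = (-1.5 − (-3))/6 = 0.25.
Left endpoints: -3, -2.75, -2.5, -2.25, -2, -1.75.
g(-3) = 1, g(-2.75) = 0.5, g(-2.5) = 0, g(-2.25) = -0.5, g(-2) = -1, g(-1.75) = -1.5.
Sum = Δu · [g(-3) + g(-2.75) + g(-2.5) + ...].
Sum = -0.375.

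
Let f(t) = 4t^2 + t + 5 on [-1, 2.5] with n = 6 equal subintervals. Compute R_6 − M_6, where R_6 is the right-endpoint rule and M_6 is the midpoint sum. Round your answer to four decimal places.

8.3368

R_6 ≈ 50.231481.
M_6 ≈ 41.894676.
R_6 − M_6 ≈ 8.3368.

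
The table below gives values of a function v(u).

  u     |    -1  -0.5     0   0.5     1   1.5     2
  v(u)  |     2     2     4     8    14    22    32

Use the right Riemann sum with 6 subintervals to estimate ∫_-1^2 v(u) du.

41

Δu = 0.5.
Sum = 0.5·[2 + 4 + 8 + 14 + 22 + 32] = 41.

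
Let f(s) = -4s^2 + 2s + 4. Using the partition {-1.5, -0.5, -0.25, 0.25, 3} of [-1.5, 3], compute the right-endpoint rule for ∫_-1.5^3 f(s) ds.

Subinterval widths: 1, 0.25, 0.5, 2.75.
Right endpoints: -0.5, -0.25, 0.25, 3.
f(-0.5) = 2, f(-0.25) = 3.25, f(0.25) = 4.25, f(3) = -26.
Sum = Σ Δs_i · f(s_i).
Sum = -66.5625.

-66.5625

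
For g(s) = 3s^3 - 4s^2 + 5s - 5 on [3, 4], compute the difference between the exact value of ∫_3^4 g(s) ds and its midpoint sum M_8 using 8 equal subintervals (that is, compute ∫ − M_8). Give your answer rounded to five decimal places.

Exact integral: ∫_3^4 g(s) ds ≈ 94.4166667.
M_8 ≈ 94.3808594.
Error ≈ 94.4166667 − 94.3808594 ≈ 0.03581.

0.03581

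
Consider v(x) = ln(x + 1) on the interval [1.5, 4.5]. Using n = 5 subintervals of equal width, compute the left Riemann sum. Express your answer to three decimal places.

Δx = (4.5 − 1.5)/5 = 0.6.
Left endpoints: 1.5, 2.1, 2.7, 3.3, 3.9.
v(1.5) ≈ 0.916, v(2.1) ≈ 1.131, v(2.7) ≈ 1.308, v(3.3) ≈ 1.459, v(3.9) ≈ 1.589.
Sum = Δx · [v(1.5) + v(2.1) + v(2.7) + v(3.3) + v(3.9)].
Sum ≈ 3.842.

3.842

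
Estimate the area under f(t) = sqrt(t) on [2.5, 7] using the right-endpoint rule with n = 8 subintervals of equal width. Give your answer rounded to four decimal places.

10.0077

Δt = (7 − 2.5)/8 = 0.5625.
Right endpoints: 3.0625, 3.625, 4.1875, 4.75, 5.3125, 5.875, 6.4375, 7.
f(3.0625) ≈ 1.7500, f(3.625) ≈ 1.9039, f(4.1875) ≈ 2.0463, f(4.75) ≈ 2.1794, f(5.3125) ≈ 2.3049, f(5.875) ≈ 2.4238, f(6.4375) ≈ 2.5372, f(7) ≈ 2.6458.
Sum = Δt · [f(3.0625) + f(3.625) + f(4.1875) + ...].
Sum ≈ 10.0077.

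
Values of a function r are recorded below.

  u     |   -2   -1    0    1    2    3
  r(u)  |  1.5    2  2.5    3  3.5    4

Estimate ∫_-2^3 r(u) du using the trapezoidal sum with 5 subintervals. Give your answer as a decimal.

Δu = 1.
T_5 = (1/2)·[1.5 + 2·2 + 2·2.5 + 2·3 + 2·3.5 + 4] = 13.75.

13.75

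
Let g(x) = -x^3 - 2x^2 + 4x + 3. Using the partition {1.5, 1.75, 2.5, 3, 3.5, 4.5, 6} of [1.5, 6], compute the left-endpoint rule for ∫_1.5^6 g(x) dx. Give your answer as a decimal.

-239.70703125

Subinterval widths: 0.25, 0.75, 0.5, 0.5, 1, 1.5.
Left endpoints: 1.5, 1.75, 2.5, 3, 3.5, 4.5.
g(1.5) = 1.125, g(1.75) = -1.484375, g(2.5) = -15.125, g(3) = -30, g(3.5) = -50.375, g(4.5) = -110.625.
Sum = Σ Δx_i · g(x_i).
Sum = -239.70703125.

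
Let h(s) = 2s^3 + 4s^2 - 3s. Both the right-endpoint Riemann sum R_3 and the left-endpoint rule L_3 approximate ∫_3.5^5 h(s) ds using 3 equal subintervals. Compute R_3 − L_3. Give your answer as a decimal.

105.375

R_3 = 382.375.
L_3 = 277.
R_3 − L_3 = 105.375.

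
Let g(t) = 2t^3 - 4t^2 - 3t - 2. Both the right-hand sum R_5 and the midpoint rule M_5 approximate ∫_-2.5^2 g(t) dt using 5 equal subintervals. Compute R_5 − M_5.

14.225625

R_5 = -32.76.
M_5 = -46.985625.
R_5 − M_5 = 14.225625.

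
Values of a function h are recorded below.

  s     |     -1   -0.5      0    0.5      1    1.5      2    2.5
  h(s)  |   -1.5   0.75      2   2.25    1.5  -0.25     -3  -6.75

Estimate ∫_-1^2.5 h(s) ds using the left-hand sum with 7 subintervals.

Δs = 0.5.
Sum = 0.5·[(-1.5) + 0.75 + 2 + 2.25 + 1.5 + (-0.25) + (-3)] = 0.875.

0.875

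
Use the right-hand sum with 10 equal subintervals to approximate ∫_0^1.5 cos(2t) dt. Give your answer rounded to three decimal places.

Δt = (1.5 − 0)/10 = 0.15.
Right endpoints: 0.15, 0.3, 0.45, 0.6, 0.75, 0.9, 1.05, 1.2, 1.35, 1.5.
f(0.15) ≈ 0.955, f(0.3) ≈ 0.825, f(0.45) ≈ 0.622, f(0.6) ≈ 0.362, f(0.75) ≈ 0.071, f(0.9) ≈ -0.227, f(1.05) ≈ -0.505, f(1.2) ≈ -0.737, f(1.35) ≈ -0.904, f(1.5) ≈ -0.990.
Sum = Δt · [f(0.15) + f(0.3) + f(0.45) + ...].
Sum ≈ -0.079.

-0.079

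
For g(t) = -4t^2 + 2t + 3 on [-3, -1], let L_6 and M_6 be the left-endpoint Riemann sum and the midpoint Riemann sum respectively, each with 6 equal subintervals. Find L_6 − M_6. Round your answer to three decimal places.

-6.222

L_6 ≈ -42.81481.
M_6 ≈ -36.59259.
L_6 − M_6 ≈ -6.222.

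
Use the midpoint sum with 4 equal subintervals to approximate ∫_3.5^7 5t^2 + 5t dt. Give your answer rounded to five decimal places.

Δt = (7 − 3.5)/4 = 0.875.
Midpoints: 3.9375, 4.8125, 5.6875, 6.5625.
f(3.9375) = 97.20703125, f(4.8125) = 139.86328125, f(5.6875) = 190.17578125, f(6.5625) = 248.14453125.
Sum = Δt · [f(3.9375) + f(4.8125) + f(5.6875) + f(6.5625)].
Sum ≈ 590.96680.

590.96680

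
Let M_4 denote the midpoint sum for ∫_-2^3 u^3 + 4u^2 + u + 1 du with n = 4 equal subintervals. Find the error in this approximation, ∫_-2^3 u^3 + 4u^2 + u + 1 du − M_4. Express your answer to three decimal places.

3.581

Exact integral: ∫_-2^3 f(u) du ≈ 70.41667.
M_4 = 66.8359375.
Error ≈ 70.41667 − 66.8359375 ≈ 3.581.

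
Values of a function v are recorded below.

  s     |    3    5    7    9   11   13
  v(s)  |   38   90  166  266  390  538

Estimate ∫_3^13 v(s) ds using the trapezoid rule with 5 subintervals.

2400

Δs = 2.
T_5 = (2/2)·[38 + 2·90 + 2·166 + 2·266 + 2·390 + 538] = 2400.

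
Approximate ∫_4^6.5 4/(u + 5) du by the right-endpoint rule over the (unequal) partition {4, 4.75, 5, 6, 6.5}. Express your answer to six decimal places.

Subinterval widths: 0.75, 0.25, 1, 0.5.
Right endpoints: 4.75, 5, 6, 6.5.
f(4.75) = 16/39, f(5) = 0.4, f(6) = 4/11, f(6.5) = 8/23.
Sum = Σ Δu_i · f(u_i).
Sum ≈ 0.945242.

0.945242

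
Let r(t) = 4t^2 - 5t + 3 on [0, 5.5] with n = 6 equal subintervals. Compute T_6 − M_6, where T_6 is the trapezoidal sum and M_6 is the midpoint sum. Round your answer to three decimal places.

T_6 ≈ 165.78935.
M_6 ≈ 161.16782.
T_6 − M_6 ≈ 4.622.

4.622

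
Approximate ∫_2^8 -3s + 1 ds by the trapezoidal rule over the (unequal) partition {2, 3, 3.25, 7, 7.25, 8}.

-84

Subinterval widths: 1, 0.25, 3.75, 0.25, 0.75.
f(2) = -5, f(3) = -8, f(3.25) = -8.75, f(7) = -20, f(7.25) = -20.75, f(8) = -23.
On each subinterval the trapezoid contributes (Δs_i/2)·[f(s_{i-1}) + f(s_i)].
Sum = -84.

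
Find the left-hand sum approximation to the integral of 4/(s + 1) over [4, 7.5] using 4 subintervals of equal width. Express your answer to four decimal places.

Δs = (7.5 − 4)/4 = 0.875.
Left endpoints: 4, 4.875, 5.75, 6.625.
f(4) = 0.8, f(4.875) = 32/47, f(5.75) = 16/27, f(6.625) = 32/61.
Sum = Δs · [f(4) + f(4.875) + f(5.75) + f(6.625)].
Sum ≈ 2.2733.

2.2733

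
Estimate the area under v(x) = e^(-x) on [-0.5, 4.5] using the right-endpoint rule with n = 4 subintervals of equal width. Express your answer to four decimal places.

Δx = (4.5 − (-0.5))/4 = 1.25.
Right endpoints: 0.75, 2, 3.25, 4.5.
v(0.75) ≈ 0.4724, v(2) ≈ 0.1353, v(3.25) ≈ 0.0388, v(4.5) ≈ 0.0111.
Sum = Δx · [v(0.75) + v(2) + v(3.25) + v(4.5)].
Sum ≈ 0.8220.

0.8220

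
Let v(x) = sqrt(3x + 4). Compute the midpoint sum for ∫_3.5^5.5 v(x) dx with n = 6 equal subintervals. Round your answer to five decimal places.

8.35659

Δx = (5.5 − 3.5)/6 = 1/3.
Midpoints: 11/3, 4, 13/3, 14/3, 5, 16/3.
v(11/3) ≈ 3.87298, v(4) ≈ 4.00000, v(13/3) ≈ 4.12311, v(14/3) ≈ 4.24264, v(5) ≈ 4.35890, v(16/3) ≈ 4.47214.
Sum = Δx · [v(11/3) + v(4) + v(13/3) + ...].
Sum ≈ 8.35659.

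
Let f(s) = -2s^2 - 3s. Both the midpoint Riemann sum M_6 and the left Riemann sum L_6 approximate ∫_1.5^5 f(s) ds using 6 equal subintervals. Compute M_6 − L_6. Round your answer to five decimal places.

M_6 ≈ -115.0098380.
L_6 ≈ -99.2719907.
M_6 − L_6 ≈ -15.73785.

-15.73785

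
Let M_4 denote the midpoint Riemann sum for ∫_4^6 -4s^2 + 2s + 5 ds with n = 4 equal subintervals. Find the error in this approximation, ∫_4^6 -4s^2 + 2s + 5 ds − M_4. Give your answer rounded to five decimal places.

-0.16667

Exact integral: ∫_4^6 f(s) ds ≈ -172.6666667.
M_4 = -172.5.
Error ≈ -172.6666667 − (-172.5) ≈ -0.16667.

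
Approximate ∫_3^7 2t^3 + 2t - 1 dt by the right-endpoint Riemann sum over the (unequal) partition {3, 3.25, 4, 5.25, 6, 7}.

1524.671875

Subinterval widths: 0.25, 0.75, 1.25, 0.75, 1.
Right endpoints: 3.25, 4, 5.25, 6, 7.
f(3.25) = 74.15625, f(4) = 135, f(5.25) = 298.90625, f(6) = 443, f(7) = 699.
Sum = Σ Δt_i · f(t_i).
Sum = 1524.671875.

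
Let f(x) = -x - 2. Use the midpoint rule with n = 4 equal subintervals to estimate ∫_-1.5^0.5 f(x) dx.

Δx = (0.5 − (-1.5))/4 = 0.5.
Midpoints: -1.25, -0.75, -0.25, 0.25.
f(-1.25) = -0.75, f(-0.75) = -1.25, f(-0.25) = -1.75, f(0.25) = -2.25.
Sum = Δx · [f(-1.25) + f(-0.75) + f(-0.25) + f(0.25)].
Sum = -3.

-3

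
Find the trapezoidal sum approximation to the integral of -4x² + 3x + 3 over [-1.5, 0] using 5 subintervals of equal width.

-3.465

Δx = (0 − (-1.5))/5 = 0.3.
f(-1.5) = -10.5, f(-1.2) = -6.36, f(-0.9) = -2.94, f(-0.6) = -0.24, f(-0.3) = 1.74, f(0) = 3.
T_5 = (Δx/2)·[f(x_0) + 2f(x_1) + ... + 2f(x_{4}) + f(x_5)].
Sum = -3.465.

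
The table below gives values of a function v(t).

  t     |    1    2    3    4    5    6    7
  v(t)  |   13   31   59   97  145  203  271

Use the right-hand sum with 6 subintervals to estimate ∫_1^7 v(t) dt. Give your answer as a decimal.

Δt = 1.
Sum = 1·[31 + 59 + 97 + 145 + 203 + 271] = 806.

806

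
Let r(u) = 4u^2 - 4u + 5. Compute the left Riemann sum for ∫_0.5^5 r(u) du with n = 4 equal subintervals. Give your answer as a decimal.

Δu = (5 − 0.5)/4 = 1.125.
Left endpoints: 0.5, 1.625, 2.75, 3.875.
r(0.5) = 4, r(1.625) = 9.0625, r(2.75) = 24.25, r(3.875) = 49.5625.
Sum = Δu · [r(0.5) + r(1.625) + r(2.75) + r(3.875)].
Sum = 97.734375.

97.734375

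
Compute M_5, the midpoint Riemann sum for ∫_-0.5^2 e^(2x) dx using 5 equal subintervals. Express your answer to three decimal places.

26.017

Δx = (2 − (-0.5))/5 = 0.5.
Midpoints: -0.25, 0.25, 0.75, 1.25, 1.75.
f(-0.25) ≈ 0.607, f(0.25) ≈ 1.649, f(0.75) ≈ 4.482, f(1.25) ≈ 12.182, f(1.75) ≈ 33.115.
Sum = Δx · [f(-0.25) + f(0.25) + f(0.75) + f(1.25) + f(1.75)].
Sum ≈ 26.017.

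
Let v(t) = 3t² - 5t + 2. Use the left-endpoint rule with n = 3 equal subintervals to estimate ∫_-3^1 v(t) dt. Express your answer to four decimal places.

Δt = (1 − (-3))/3 = 4/3.
Left endpoints: -3, -5/3, -1/3.
v(-3) = 44, v(-5/3) = 56/3, v(-1/3) = 4.
Sum = Δt · [v(-3) + v(-5/3) + v(-1/3)].
Sum ≈ 88.8889.

88.8889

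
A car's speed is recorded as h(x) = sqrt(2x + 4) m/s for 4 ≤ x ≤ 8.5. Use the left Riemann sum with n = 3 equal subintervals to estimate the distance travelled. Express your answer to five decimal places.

Δx = (8.5 − 4)/3 = 1.5.
Left endpoints: 4, 5.5, 7.
h(4) ≈ 3.46410, h(5.5) ≈ 3.87298, h(7) ≈ 4.24264.
Sum = Δx · [h(4) + h(5.5) + h(7)].
Sum ≈ 17.36959.

17.36959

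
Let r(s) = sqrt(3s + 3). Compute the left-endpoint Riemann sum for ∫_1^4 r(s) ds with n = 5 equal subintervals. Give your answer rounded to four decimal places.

Δs = (4 − 1)/5 = 0.6.
Left endpoints: 1, 1.6, 2.2, 2.8, 3.4.
r(1) ≈ 2.4495, r(1.6) ≈ 2.7928, r(2.2) ≈ 3.0984, r(2.8) ≈ 3.3764, r(3.4) ≈ 3.6332.
Sum = Δs · [r(1) + r(1.6) + r(2.2) + r(2.8) + r(3.4)].
Sum ≈ 9.2102.

9.2102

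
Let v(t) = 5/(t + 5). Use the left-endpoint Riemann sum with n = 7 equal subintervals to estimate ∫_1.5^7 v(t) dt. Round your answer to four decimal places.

Δt = (7 − 1.5)/7 = 11/14.
Left endpoints: 1.5, 16/7, 43/14, 27/7, 65/14, 38/7, 87/14.
v(1.5) = 10/13, v(16/7) = 35/51, v(43/14) = 70/113, v(27/7) = 35/62, v(65/14) = 14/27, v(38/7) = 35/73, v(87/14) = 70/157.
Sum = Δt · [v(1.5) + v(16/7) + v(43/14) + ...].
Sum ≈ 3.2083.

3.2083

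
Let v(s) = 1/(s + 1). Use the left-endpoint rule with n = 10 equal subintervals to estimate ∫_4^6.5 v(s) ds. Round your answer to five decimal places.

Δs = (6.5 − 4)/10 = 0.25.
Left endpoints: 4, 4.25, 4.5, 4.75, 5, 5.25, 5.5, 5.75, 6, 6.25.
v(4) = 0.2, v(4.25) = 4/21, v(4.5) = 2/11, v(4.75) = 4/23, v(5) = 1/6, v(5.25) = 0.16, v(5.5) = 2/13, v(5.75) = 4/27, v(6) = 1/7, v(6.25) = 4/29.
Sum = Δs · [v(4) + v(4.25) + v(4.5) + ...].
Sum ≈ 0.41391.

0.41391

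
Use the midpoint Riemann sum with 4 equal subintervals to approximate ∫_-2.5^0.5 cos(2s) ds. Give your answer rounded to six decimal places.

Δs = (0.5 − (-2.5))/4 = 0.75.
Midpoints: -2.125, -1.375, -0.625, 0.125.
f(-2.125) ≈ -0.446087, f(-1.375) ≈ -0.924302, f(-0.625) ≈ 0.315322, f(0.125) ≈ 0.968912.
Sum = Δs · [f(-2.125) + f(-1.375) + f(-0.625) + f(0.125)].
Sum ≈ -0.064616.

-0.064616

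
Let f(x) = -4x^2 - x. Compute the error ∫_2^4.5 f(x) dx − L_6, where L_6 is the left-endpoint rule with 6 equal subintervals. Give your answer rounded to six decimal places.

Exact integral: ∫_2^4.5 f(x) dx ≈ -118.95833333.
L_6 ≈ -105.18518519.
Error ≈ -118.95833333 − (-105.18518519) ≈ -13.773148.

-13.773148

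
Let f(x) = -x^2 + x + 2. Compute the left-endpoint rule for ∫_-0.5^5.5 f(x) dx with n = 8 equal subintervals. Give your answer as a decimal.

Δx = (5.5 − (-0.5))/8 = 0.75.
Left endpoints: -0.5, 0.25, 1, 1.75, 2.5, 3.25, 4, 4.75.
f(-0.5) = 1.25, f(0.25) = 2.1875, f(1) = 2, f(1.75) = 0.6875, f(2.5) = -1.75, f(3.25) = -5.3125, f(4) = -10, f(4.75) = -15.8125.
Sum = Δx · [f(-0.5) + f(0.25) + f(1) + ...].
Sum = -20.0625.

-20.0625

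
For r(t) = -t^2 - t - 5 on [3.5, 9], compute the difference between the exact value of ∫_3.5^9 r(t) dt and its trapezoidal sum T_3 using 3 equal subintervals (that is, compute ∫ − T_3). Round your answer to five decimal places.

3.08102

Exact integral: ∫_3.5^9 r(t) dt ≈ -290.5833333.
T_3 ≈ -293.6643519.
Error ≈ -290.5833333 − (-293.6643519) ≈ 3.08102.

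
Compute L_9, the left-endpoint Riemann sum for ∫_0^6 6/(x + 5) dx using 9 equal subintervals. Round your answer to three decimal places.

Δx = (6 − 0)/9 = 2/3.
Left endpoints: 0, 2/3, 4/3, 2, 8/3, 10/3, 4, 14/3, 16/3.
f(0) = 1.2, f(2/3) = 18/17, f(4/3) = 18/19, f(2) = 6/7, f(8/3) = 18/23, f(10/3) = 0.72, f(4) = 2/3, f(14/3) = 18/29, f(16/3) = 18/31.
Sum = Δx · [f(0) + f(2/3) + f(4/3) + ...].
Sum ≈ 4.956.

4.956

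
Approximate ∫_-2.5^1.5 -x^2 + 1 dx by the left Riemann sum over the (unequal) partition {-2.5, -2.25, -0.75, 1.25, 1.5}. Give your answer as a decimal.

Subinterval widths: 0.25, 1.5, 2, 0.25.
Left endpoints: -2.5, -2.25, -0.75, 1.25.
f(-2.5) = -5.25, f(-2.25) = -4.0625, f(-0.75) = 0.4375, f(1.25) = -0.5625.
Sum = Σ Δx_i · f(x_i).
Sum = -6.671875.

-6.671875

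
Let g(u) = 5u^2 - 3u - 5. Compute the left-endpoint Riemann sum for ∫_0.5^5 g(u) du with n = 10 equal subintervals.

Δu = (5 − 0.5)/10 = 0.45.
Left endpoints: 0.5, 0.95, 1.4, 1.85, 2.3, 2.75, 3.2, 3.65, 4.1, 4.55.
g(0.5) = -5.25, g(0.95) = -3.3375, g(1.4) = 0.6, g(1.85) = 6.5625, g(2.3) = 14.55, g(2.75) = 24.5625, g(3.2) = 36.6, g(3.65) = 50.6625, g(4.1) = 66.75, g(4.55) = 84.8625.
Sum = Δu · [g(0.5) + g(0.95) + g(1.4) + ...].
Sum = 124.453125.

124.453125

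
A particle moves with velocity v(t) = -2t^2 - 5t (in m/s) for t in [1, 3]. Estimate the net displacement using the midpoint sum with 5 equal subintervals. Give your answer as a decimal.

-37.28

Δt = (3 − 1)/5 = 0.4.
Midpoints: 1.2, 1.6, 2, 2.4, 2.8.
v(1.2) = -8.88, v(1.6) = -13.12, v(2) = -18, v(2.4) = -23.52, v(2.8) = -29.68.
Sum = Δt · [v(1.2) + v(1.6) + v(2) + v(2.4) + v(2.8)].
Sum = -37.28.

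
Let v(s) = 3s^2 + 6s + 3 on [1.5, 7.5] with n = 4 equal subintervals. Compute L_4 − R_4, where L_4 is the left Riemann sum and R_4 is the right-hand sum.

-297

L_4 = 456.75.
R_4 = 753.75.
L_4 − R_4 = -297.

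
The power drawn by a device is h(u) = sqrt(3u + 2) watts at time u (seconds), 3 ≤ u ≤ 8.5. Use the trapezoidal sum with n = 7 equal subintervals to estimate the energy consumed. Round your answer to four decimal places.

Δu = (8.5 − 3)/7 = 11/14.
h(3) ≈ 3.3166, h(53/14) ≈ 3.6547, h(32/7) ≈ 3.9641, h(75/14) ≈ 4.2511, h(43/7) ≈ 4.5198, h(97/14) ≈ 4.7734, h(54/7) ≈ 5.0143, h(8.5) ≈ 5.2440.
T_7 = (Δu/2)·[h(u_0) + 2h(u_1) + ... + 2h(u_{6}) + h(u_7)].
Sum ≈ 23.9311.

23.9311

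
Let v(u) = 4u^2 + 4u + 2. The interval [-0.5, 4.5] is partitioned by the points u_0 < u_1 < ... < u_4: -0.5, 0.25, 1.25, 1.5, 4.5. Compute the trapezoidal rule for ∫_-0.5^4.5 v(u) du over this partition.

190.625

Subinterval widths: 0.75, 1, 0.25, 3.
v(-0.5) = 1, v(0.25) = 3.25, v(1.25) = 13.25, v(1.5) = 17, v(4.5) = 101.
On each subinterval the trapezoid contributes (Δu_i/2)·[v(u_{i-1}) + v(u_i)].
Sum = 190.625.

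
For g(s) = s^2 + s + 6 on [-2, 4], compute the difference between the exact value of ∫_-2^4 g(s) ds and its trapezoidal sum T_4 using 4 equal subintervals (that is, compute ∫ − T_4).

-2.25

Exact integral: ∫_-2^4 g(s) ds = 66.
T_4 = 68.25.
Error = 66 − 68.25 = -2.25.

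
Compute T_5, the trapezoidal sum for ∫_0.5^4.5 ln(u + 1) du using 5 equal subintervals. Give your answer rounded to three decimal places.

Δu = (4.5 − 0.5)/5 = 0.8.
f(0.5) ≈ 0.405, f(1.3) ≈ 0.833, f(2.1) ≈ 1.131, f(2.9) ≈ 1.361, f(3.7) ≈ 1.548, f(4.5) ≈ 1.705.
T_5 = (Δu/2)·[f(u_0) + 2f(u_1) + ... + 2f(u_{4}) + f(u_5)].
Sum ≈ 4.742.

4.742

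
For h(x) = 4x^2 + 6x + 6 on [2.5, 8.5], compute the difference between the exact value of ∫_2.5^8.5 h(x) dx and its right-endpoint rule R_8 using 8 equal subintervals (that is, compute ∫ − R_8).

-114.75

Exact integral: ∫_2.5^8.5 h(x) dx = 1032.
R_8 = 1146.75.
Error = 1032 − 1146.75 = -114.75.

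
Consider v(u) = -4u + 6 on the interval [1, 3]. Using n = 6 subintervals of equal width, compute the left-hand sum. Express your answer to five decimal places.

-2.66667

Δu = (3 − 1)/6 = 1/3.
Left endpoints: 1, 4/3, 5/3, 2, 7/3, 8/3.
v(1) = 2, v(4/3) = 2/3, v(5/3) = -2/3, v(2) = -2, v(7/3) = -10/3, v(8/3) = -14/3.
Sum = Δu · [v(1) + v(4/3) + v(5/3) + ...].
Sum ≈ -2.66667.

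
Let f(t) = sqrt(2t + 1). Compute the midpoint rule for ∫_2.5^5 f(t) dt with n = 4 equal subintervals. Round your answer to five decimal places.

7.26371

Δt = (5 − 2.5)/4 = 0.625.
Midpoints: 2.8125, 3.4375, 4.0625, 4.6875.
f(2.8125) ≈ 2.57391, f(3.4375) ≈ 2.80624, f(4.0625) ≈ 3.02076, f(4.6875) ≈ 3.22102.
Sum = Δt · [f(2.8125) + f(3.4375) + f(4.0625) + f(4.6875)].
Sum ≈ 7.26371.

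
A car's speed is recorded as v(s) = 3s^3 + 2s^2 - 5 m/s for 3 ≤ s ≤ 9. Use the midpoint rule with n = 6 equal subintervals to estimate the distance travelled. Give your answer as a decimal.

5270

Δs = (9 − 3)/6 = 1.
Midpoints: 3.5, 4.5, 5.5, 6.5, 7.5, 8.5.
v(3.5) = 148.125, v(4.5) = 308.875, v(5.5) = 554.625, v(6.5) = 903.375, v(7.5) = 1373.125, v(8.5) = 1981.875.
Sum = Δs · [v(3.5) + v(4.5) + v(5.5) + ...].
Sum = 5270.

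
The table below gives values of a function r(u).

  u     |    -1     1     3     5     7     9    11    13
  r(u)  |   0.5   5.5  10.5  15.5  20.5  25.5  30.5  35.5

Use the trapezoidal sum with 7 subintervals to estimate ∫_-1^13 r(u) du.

Δu = 2.
T_7 = (2/2)·[0.5 + 2·5.5 + 2·10.5 + 2·15.5 + 2·20.5 + 2·25.5 + 2·30.5 + 35.5] = 252.

252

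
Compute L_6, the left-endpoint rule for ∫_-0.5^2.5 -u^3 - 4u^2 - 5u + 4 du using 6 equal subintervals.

-20.9375

Δu = (2.5 − (-0.5))/6 = 0.5.
Left endpoints: -0.5, 0, 0.5, 1, 1.5, 2.
f(-0.5) = 5.625, f(0) = 4, f(0.5) = 0.375, f(1) = -6, f(1.5) = -15.875, f(2) = -30.
Sum = Δu · [f(-0.5) + f(0) + f(0.5) + ...].
Sum = -20.9375.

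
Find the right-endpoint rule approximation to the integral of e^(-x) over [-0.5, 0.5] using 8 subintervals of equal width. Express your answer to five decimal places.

0.97841

Δx = (0.5 − (-0.5))/8 = 0.125.
Right endpoints: -0.375, -0.25, -0.125, 0, 0.125, 0.25, 0.375, 0.5.
f(-0.375) ≈ 1.45499, f(-0.25) ≈ 1.28403, f(-0.125) ≈ 1.13315, f(0) ≈ 1.00000, f(0.125) ≈ 0.88250, f(0.25) ≈ 0.77880, f(0.375) ≈ 0.68729, f(0.5) ≈ 0.60653.
Sum = Δx · [f(-0.375) + f(-0.25) + f(-0.125) + ...].
Sum ≈ 0.97841.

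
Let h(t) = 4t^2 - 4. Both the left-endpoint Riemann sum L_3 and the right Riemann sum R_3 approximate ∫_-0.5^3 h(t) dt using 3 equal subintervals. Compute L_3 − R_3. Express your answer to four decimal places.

-40.8333

L_3 ≈ 4.925926.
R_3 ≈ 45.759259.
L_3 − R_3 ≈ -40.8333.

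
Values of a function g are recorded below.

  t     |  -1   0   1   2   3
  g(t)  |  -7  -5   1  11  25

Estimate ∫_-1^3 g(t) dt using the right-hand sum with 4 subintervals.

Δt = 1.
Sum = 1·[(-5) + 1 + 11 + 25] = 32.

32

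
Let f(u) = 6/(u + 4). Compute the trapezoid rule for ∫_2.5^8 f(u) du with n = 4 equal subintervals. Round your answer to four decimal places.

3.6943

Δu = (8 − 2.5)/4 = 1.375.
f(2.5) = 12/13, f(3.875) = 16/21, f(5.25) = 24/37, f(6.625) = 48/85, f(8) = 0.5.
T_4 = (Δu/2)·[f(u_0) + 2f(u_1) + 2f(u_2) + 2f(u_3) + f(u_4)].
Sum ≈ 3.6943.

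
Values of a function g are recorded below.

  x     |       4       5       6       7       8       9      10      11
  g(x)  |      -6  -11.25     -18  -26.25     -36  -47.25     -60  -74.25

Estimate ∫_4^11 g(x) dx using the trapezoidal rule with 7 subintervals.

Δx = 1.
T_7 = (1/2)·[(-6) + 2·(-11.25) + 2·(-18) + 2·(-26.25) + 2·(-36) + 2·(-47.25) + 2·(-60) + (-74.25)] = -238.875.

-238.875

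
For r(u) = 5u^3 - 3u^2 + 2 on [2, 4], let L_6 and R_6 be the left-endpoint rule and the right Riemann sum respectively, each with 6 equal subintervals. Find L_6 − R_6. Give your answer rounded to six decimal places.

-81.333333

L_6 ≈ 208.88888889.
R_6 ≈ 290.22222222.
L_6 − R_6 ≈ -81.333333.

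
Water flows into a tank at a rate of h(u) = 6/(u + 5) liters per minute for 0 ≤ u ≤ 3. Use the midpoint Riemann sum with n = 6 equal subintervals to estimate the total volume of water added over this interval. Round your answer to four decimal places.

2.8185

Δu = (3 − 0)/6 = 0.5.
Midpoints: 0.25, 0.75, 1.25, 1.75, 2.25, 2.75.
h(0.25) = 8/7, h(0.75) = 24/23, h(1.25) = 0.96, h(1.75) = 8/9, h(2.25) = 24/29, h(2.75) = 24/31.
Sum = Δu · [h(0.25) + h(0.75) + h(1.25) + ...].
Sum ≈ 2.8185.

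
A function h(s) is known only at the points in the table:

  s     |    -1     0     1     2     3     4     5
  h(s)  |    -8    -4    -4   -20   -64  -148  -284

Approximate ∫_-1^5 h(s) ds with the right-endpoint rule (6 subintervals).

-524

Δs = 1.
Sum = 1·[(-4) + (-4) + (-20) + (-64) + (-148) + (-284)] = -524.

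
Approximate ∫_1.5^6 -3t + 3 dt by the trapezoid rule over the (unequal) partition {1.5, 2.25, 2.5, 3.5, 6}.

Subinterval widths: 0.75, 0.25, 1, 2.5.
f(1.5) = -1.5, f(2.25) = -3.75, f(2.5) = -4.5, f(3.5) = -7.5, f(6) = -15.
On each subinterval the trapezoid contributes (Δt_i/2)·[f(t_{i-1}) + f(t_i)].
Sum = -37.125.

-37.125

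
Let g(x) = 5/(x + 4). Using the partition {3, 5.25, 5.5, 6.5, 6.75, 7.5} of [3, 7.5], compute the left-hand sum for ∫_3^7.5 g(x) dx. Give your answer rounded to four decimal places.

Subinterval widths: 2.25, 0.25, 1, 0.25, 0.75.
Left endpoints: 3, 5.25, 5.5, 6.5, 6.75.
g(3) = 5/7, g(5.25) = 20/37, g(5.5) = 10/19, g(6.5) = 10/21, g(6.75) = 20/43.
Sum = Σ Δx_i · g(x_i).
Sum ≈ 2.7365.

2.7365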